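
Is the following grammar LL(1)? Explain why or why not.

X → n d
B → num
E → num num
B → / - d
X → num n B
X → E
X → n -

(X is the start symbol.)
No. Predict set conflict for X: { 'n' }

Relevant sets:
  FIRST(E) = { 'num' }

For X:
  PREDICT(X → n d) = { 'n' }
  PREDICT(X → num n B) = { 'num' }
  PREDICT(X → E) = { 'num' }
  PREDICT(X → n '-') = { 'n' }
For B:
  PREDICT(B → num) = { 'num' }
  PREDICT(B → '/' '-' d) = { '/' }
E has a single production, so nothing to check there.

Conflict found: Predict set conflict for X: { 'n' }
The grammar is NOT LL(1).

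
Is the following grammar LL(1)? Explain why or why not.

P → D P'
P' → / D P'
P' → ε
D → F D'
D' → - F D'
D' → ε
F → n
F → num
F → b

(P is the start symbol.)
Relevant sets:
  FOLLOW(P') = { $ }
  FOLLOW(D') = { $, '/' }

For P':
  PREDICT(P' → '/' D P') = { '/' }
  PREDICT(P' → ε) = { $ }
For D':
  PREDICT(D' → '-' F D') = { '-' }
  PREDICT(D' → ε) = { $, '/' }
For F:
  PREDICT(F → n) = { 'n' }
  PREDICT(F → num) = { 'num' }
  PREDICT(F → b) = { 'b' }
P, D have a single production, so nothing to check there.

All predict sets are disjoint. The grammar IS LL(1).

Answer: Yes, the grammar is LL(1).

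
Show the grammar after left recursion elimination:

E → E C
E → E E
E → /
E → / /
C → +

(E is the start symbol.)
E → / E'
E → / / E'
E' → C E'
E' → E E'
E' → ε
C → +

E is directly left-recursive. The standard transformation for
  A → A α₁ | ... | A α_m | β₁ | ... | β_n
is
  A  → β₁ A' | ... | β_n A'
  A' → α₁ A' | ... | α_m A' | ε

E → / becomes E → / E'
E → / / becomes E → / / E'
E → E C becomes E' → C E'
E → E E becomes E' → E E'
Add E' → ε

Productions for other non-terminals are unchanged:
  C → +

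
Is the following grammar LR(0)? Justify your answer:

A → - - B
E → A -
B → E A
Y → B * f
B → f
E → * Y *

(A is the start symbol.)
Yes, the grammar is LR(0)

Augment with A' → A and build the canonical LR(0) collection (I0 = CLOSURE({[A' → . A]}), then GOTO on every symbol after a dot until no new states appear). It has 16 states:
  I0: { [A → . - - B], [A' → . A] }  — shift
  I1: { [A → - . - B] }  — shift
  I2: { [A' → A .] }  — accept
  I3: { [A → - - . B], [A → . - - B], [B → . E A], [B → . f], [E → . * Y *], [E → . A -] }  — shift
  I4: { [A → . - - B], [B → . E A], [B → . f], [E → * . Y *], [E → . * Y *], [E → . A -], [Y → . B * f] }  — shift
  I5: { [E → A . -] }  — shift
  I6: { [A → - - B .] }  — reduce
  I7: { [A → . - - B], [B → E . A] }  — shift
  I8: { [B → f .] }  — reduce
  I9: { [B → E A .] }  — reduce
  I10: { [E → A - .] }  — reduce
  I11: { [Y → B . * f] }  — shift
  I12: { [E → * Y . *] }  — shift
  I13: { [E → * Y * .] }  — reduce
  I14: { [Y → B * . f] }  — shift
  I15: { [Y → B * f .] }  — reduce

Every state is either a pure shift/goto state or contains exactly one complete item and nothing to shift — no conflicts. The grammar is LR(0).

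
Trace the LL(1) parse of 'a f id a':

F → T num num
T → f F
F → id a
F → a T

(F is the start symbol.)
LL(1) parsing maintains a stack (initially the start symbol over $) and the input. At each step: if the stack top is a terminal, match it against the current input token; if it is a non-terminal N, replace it with the RHS of M[N, lookahead] (the unique production whose predict set contains the lookahead).

Stack is shown with the top on the left.

Stack   Input       Action
--------------------------
F $     a f id a $  output F → a T
a T $   a f id a $  match 'a'
T $     f id a $    output T → f F
f F $   f id a $    match 'f'
F $     id a $      output F → id a
id a $  id a $      match 'id'
a $     a $         match 'a'
$       $           accept

The string is accepted.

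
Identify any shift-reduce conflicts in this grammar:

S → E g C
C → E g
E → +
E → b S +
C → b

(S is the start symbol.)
Yes — I10: [C → b .] vs [E → . +]

A shift-reduce conflict occurs when an LR(0) state has both:
  - a complete (reduce) item [A → α .] (dot at the end), and
  - a shift item [B → β . c γ] (dot before a terminal).

Augment with S' → S and build the canonical LR(0) collection (I0 = CLOSURE({[S' → . S]}), then GOTO on every symbol after a dot until no new states appear). It has 12 states:
  I0: { [E → . +], [E → . b S +], [S → . E g C], [S' → . S] }  — shift
  I1: { [E → + .] }  — reduce
  I2: { [S → E . g C] }  — shift
  I3: { [S' → S .] }  — accept
  I4: { [E → . +], [E → . b S +], [E → b . S +], [S → . E g C] }  — shift
  I5: { [E → b S . +] }  — shift
  I6: { [E → b S + .] }  — reduce
  I7: { [C → . E g], [C → . b], [E → . +], [E → . b S +], [S → E g . C] }  — shift
  I8: { [S → E g C .] }  — reduce
  I9: { [C → E . g] }  — shift
  I10: { [C → b .], [E → . +], [E → . b S +], [E → b . S +], [S → . E g C] }  — shift, reduce
  I11: { [C → E g .] }  — reduce

I10 contains reduce item [C → b .] and shift items [E → . +], [E → . b S +] — shift-reduce conflict.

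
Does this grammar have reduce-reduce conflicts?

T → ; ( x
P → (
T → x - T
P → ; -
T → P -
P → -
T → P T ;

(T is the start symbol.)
A reduce-reduce conflict occurs when an LR(0) state has two complete items [A → α .] and [B → β .] — both call for a reduction, and with no lookahead the parser cannot choose between them.

Augment with T' → T and build the canonical LR(0) collection (I0 = CLOSURE({[T' → . T]}), then GOTO on every symbol after a dot until no new states appear). It has 15 states:
  I0: { [P → . (], [P → . -], [P → . ; -], [T → . ; ( x], [T → . P -], [T → . P T ;], [T → . x - T], [T' → . T] }  — shift
  I1: { [P → ( .] }  — reduce
  I2: { [P → - .] }  — reduce
  I3: { [P → ; . -], [T → ; . ( x] }  — shift
  I4: { [P → . (], [P → . -], [P → . ; -], [T → . ; ( x], [T → . P -], [T → . P T ;], [T → . x - T], [T → P . -], [T → P . T ;] }  — shift
  I5: { [T' → T .] }  — accept
  I6: { [T → x . - T] }  — shift
  I7: { [P → . (], [P → . -], [P → . ; -], [T → . ; ( x], [T → . P -], [T → . P T ;], [T → . x - T], [T → x - . T] }  — shift
  I8: { [T → x - T .] }  — reduce
  I9: { [P → - .], [T → P - .] }  — 2 reduces
  I10: { [T → P T . ;] }  — shift
  I11: { [T → P T ; .] }  — reduce
  I12: { [T → ; ( . x] }  — shift
  I13: { [P → ; - .] }  — reduce
  I14: { [T → ; ( x .] }  — reduce

I9 contains complete items [P → - .], [T → P - .] — reduce-reduce conflict.

Answer: Yes — I9: [P → - .] vs [T → P - .]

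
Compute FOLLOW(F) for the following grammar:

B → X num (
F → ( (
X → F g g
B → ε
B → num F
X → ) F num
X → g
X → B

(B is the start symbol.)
In X → F g g: F is followed by g g, add FIRST(g g) \ {ε} = { 'g' }
In B → num F: F is at the end, add FOLLOW(B)
In X → ) F num: F is followed by num, add FIRST(num) \ {ε} = { 'num' }

The FOLLOW sets referred to above (computed the same way, to a fixed point):
  FOLLOW(B) = { $, 'num' }

Taking the union: FOLLOW(F) = { $, 'g', 'num' }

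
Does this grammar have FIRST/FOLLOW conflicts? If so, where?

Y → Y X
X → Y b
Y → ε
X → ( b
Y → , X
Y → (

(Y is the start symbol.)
Yes. Y → Y X with FOLLOW(Y) on { '(', ',', 'b' }; Y → ',' X with FOLLOW(Y) on { ',' }; Y → '(' with FOLLOW(Y) on { '(' }

Nullable non-terminals: Y.
FIRST sets used below: FIRST(Y) = { '(', ',', 'b', ε }, FIRST(X) = { '(', ',', 'b' }

Y: nullable alternative(s) Y → ε; FOLLOW(Y) = { $, '(', ',', 'b' }
  Y → Y X: FIRST \ {ε} = { '(', ',', 'b' } — overlaps FOLLOW(Y) on { '(', ',', 'b' }: CONFLICT
  Y → ε: FIRST \ {ε} = { } — this is the only nullable alternative, skip
  Y → , X: FIRST \ {ε} = { ',' } — overlaps FOLLOW(Y) on { ',' }: CONFLICT
  Y → (: FIRST \ {ε} = { '(' } — overlaps FOLLOW(Y) on { '(' }: CONFLICT

X has no nullable alternative, so no FIRST/FOLLOW check is needed there.

So the grammar has 3 FIRST/FOLLOW conflicts (marked CONFLICT above).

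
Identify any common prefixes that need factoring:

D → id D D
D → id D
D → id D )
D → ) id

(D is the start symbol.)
Left-factoring is needed when two productions for the same non-terminal
share a common prefix on the right-hand side.

Productions for D:
  D → id D D
  D → id D
  D → id D )
  D → ) id

Found common prefix 'id D' in productions for D

Answer: Yes, D has productions with common prefix 'id D'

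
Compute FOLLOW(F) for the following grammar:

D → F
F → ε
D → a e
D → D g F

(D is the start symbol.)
In D → F: F is at the end, add FOLLOW(D)
In D → D g F: F is at the end, add FOLLOW(D)

The FOLLOW sets referred to above (computed the same way, to a fixed point):
  FOLLOW(D) = { $, 'g' }

Taking the union: FOLLOW(F) = { $, 'g' }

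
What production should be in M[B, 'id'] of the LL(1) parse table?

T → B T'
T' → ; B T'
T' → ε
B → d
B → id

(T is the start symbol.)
To find M[B, 'id'], we find productions for B where 'id' is in the predict set (PREDICT(N → α) = (FIRST(α) \ {ε}) ∪ (FOLLOW(N) if α ⇒* ε)).

B → d: PREDICT = { 'd' }
B → id: PREDICT = { 'id' }
  'id' is in predict set, so this production goes in M[B, 'id']

M[B, 'id'] = B → id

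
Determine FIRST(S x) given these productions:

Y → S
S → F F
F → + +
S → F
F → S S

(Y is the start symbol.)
{ '+' }

FIRST sets of the non-terminals involved (from the grammar, by fixed-point iteration):
  FIRST(S) = { '+' }

To compute FIRST(S x), process the symbols left to right:
Symbol S is a non-terminal. Add FIRST(S) \ {ε} = { '+' }
S is not nullable (ε ∉ FIRST(S)), so stop here.
FIRST(S x) = { '+' }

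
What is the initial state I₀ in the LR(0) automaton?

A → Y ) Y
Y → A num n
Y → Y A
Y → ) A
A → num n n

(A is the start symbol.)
First, augment the grammar with A' → A
I₀ = CLOSURE({ [A' → . A] }):
  [A' → . A] has the dot before A: add [A → . Y ) Y], [A → . num n n]
  [A → . Y ) Y] has the dot before Y: add [Y → . A num n], [Y → . Y A], [Y → . ) A]
No further items can be added.

I₀ = { [A → . Y ) Y], [A → . num n n], [A' → . A], [Y → . ) A], [Y → . A num n], [Y → . Y A] }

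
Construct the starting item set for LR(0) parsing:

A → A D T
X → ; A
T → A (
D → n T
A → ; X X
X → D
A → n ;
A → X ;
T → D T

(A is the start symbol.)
{ [A → . ; X X], [A → . A D T], [A → . X ;], [A → . n ;], [A' → . A], [D → . n T], [X → . ; A], [X → . D] }

First, augment the grammar with A' → A
I₀ = CLOSURE({ [A' → . A] }):
  [A' → . A] has the dot before A: add [A → . A D T], [A → . ; X X], [A → . n ;], [A → . X ;]
  [A → . X ;] has the dot before X: add [X → . ; A], [X → . D]
  [X → . D] has the dot before D: add [D → . n T]
No further items can be added.

I₀ = { [A → . ; X X], [A → . A D T], [A → . X ;], [A → . n ;], [A' → . A], [D → . n T], [X → . ; A], [X → . D] }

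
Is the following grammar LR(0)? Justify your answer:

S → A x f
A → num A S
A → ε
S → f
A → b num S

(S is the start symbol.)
No. Shift-reduce conflict between [A → .] and [A → . b num S]

Augment with S' → S and build the canonical LR(0) collection (I0 = CLOSURE({[S' → . S]}), then GOTO on every symbol after a dot until no new states appear). It has 12 states:
  I0: { [A → . b num S], [A → . num A S], [A → .], [S → . A x f], [S → . f], [S' → . S] }  — shift, reduce
  I1: { [S → A . x f] }  — shift
  I2: { [S' → S .] }  — accept
  I3: { [A → b . num S] }  — shift
  I4: { [S → f .] }  — reduce
  I5: { [A → . b num S], [A → . num A S], [A → .], [A → num . A S] }  — shift, reduce
  I6: { [A → . b num S], [A → . num A S], [A → .], [A → num A . S], [S → . A x f], [S → . f] }  — shift, reduce
  I7: { [A → num A S .] }  — reduce
  I8: { [A → . b num S], [A → . num A S], [A → .], [A → b num . S], [S → . A x f], [S → . f] }  — shift, reduce
  I9: { [A → b num S .] }  — reduce
  I10: { [S → A x . f] }  — shift
  I11: { [S → A x f .] }  — reduce

Conflict in state I0:
  Shift-reduce conflict between [A → .] and [A → . b num S]
So the grammar is NOT LR(0).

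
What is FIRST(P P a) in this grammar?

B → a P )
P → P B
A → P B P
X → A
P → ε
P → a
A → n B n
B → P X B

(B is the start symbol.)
{ 'a', 'n' }

FIRST sets of the non-terminals involved (from the grammar, by fixed-point iteration):
  FIRST(P) = { 'a', 'n', ε }

To compute FIRST(P P a), process the symbols left to right:
Symbol P is a non-terminal. Add FIRST(P) \ {ε} = { 'a', 'n' }
P is nullable (ε ∈ FIRST(P)), continue to the next symbol.
Symbol P is a non-terminal. Add FIRST(P) \ {ε} = { 'a', 'n' }
P is nullable (ε ∈ FIRST(P)), continue to the next symbol.
Symbol a is a terminal. Add 'a' and stop.
FIRST(P P a) = { 'a', 'n' }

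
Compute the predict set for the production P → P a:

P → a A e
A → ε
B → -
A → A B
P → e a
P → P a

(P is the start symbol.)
{ 'a', 'e' }

PREDICT(P → P a) = (FIRST(RHS) \ {ε}) ∪ (FOLLOW(P) if ε ∈ FIRST(RHS), i.e. RHS ⇒* ε)
FIRST(P) = { 'a', 'e' }
FIRST(P a) = { 'a', 'e' }
ε ∉ FIRST(P a), so FOLLOW(P) is not added.
PREDICT(P → P a) = { 'a', 'e' }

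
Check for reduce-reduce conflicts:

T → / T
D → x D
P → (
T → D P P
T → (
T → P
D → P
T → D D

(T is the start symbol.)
Augment with T' → T and build the canonical LR(0) collection (I0 = CLOSURE({[T' → . T]}), then GOTO on every symbol after a dot until no new states appear). It has 14 states:
  I0: { [D → . P], [D → . x D], [P → . (], [T → . (], [T → . / T], [T → . D D], [T → . D P P], [T → . P], [T' → . T] }  — shift
  I1: { [P → ( .], [T → ( .] }  — 2 reduces
  I2: { [D → . P], [D → . x D], [P → . (], [T → . (], [T → . / T], [T → . D D], [T → . D P P], [T → . P], [T → / . T] }  — shift
  I3: { [D → . P], [D → . x D], [P → . (], [T → D . D], [T → D . P P] }  — shift
  I4: { [D → P .], [T → P .] }  — 2 reduces
  I5: { [T' → T .] }  — accept
  I6: { [D → . P], [D → . x D], [D → x . D], [P → . (] }  — shift
  I7: { [P → ( .] }  — reduce
  I8: { [D → x D .] }  — reduce
  I9: { [D → P .] }  — reduce
  I10: { [T → D D .] }  — reduce
  I11: { [D → P .], [P → . (], [T → D P . P] }  — shift, reduce
  I12: { [T → D P P .] }  — reduce
  I13: { [T → / T .] }  — reduce

I1 contains complete items [P → ( .], [T → ( .] — reduce-reduce conflict.
I4 contains complete items [D → P .], [T → P .] — reduce-reduce conflict.

Answer: Yes — I1: [P → ( .] vs [T → ( .]; I4: [D → P .] vs [T → P .]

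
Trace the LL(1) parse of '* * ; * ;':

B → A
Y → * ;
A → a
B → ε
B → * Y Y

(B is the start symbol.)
Stack is shown with the top on the left.

Stack    Input        Action
----------------------------
B $      * * ; * ; $  output B → * Y Y
* Y Y $  * * ; * ; $  match '*'
Y Y $    * ; * ; $    output Y → * ;
* ; Y $  * ; * ; $    match '*'
; Y $    ; * ; $      match ';'
Y $      * ; $        output Y → * ;
* ; $    * ; $        match '*'
; $      ; $          match ';'
$        $            accept

The string is accepted.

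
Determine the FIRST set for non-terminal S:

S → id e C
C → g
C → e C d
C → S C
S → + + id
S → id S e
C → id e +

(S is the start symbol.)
{ '+', 'id' }

To compute FIRST(S), examine every production with S on the left-hand side, reading each right-hand side left to right until a non-nullable symbol is reached.

From S → id e C:
  - id is a terminal: add 'id' and stop
From S → + + id:
  - '+' is a terminal: add '+' and stop
From S → id S e:
  - id is a terminal: add 'id' and stop

Collecting: FIRST(S) = { '+', 'id' }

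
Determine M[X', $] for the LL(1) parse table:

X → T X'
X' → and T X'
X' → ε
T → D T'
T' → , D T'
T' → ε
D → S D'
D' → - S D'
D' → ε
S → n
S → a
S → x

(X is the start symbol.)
To find M[X', $], we find productions for X' where $ is in the predict set (PREDICT(N → α) = (FIRST(α) \ {ε}) ∪ (FOLLOW(N) if α ⇒* ε)).

Relevant sets:
  FOLLOW(X') = { $ }

X' → and T X': PREDICT = { 'and' }
X' → ε: PREDICT = { $ }
  $ is in predict set, so this production goes in M[X', $]

M[X', $] = X' → ε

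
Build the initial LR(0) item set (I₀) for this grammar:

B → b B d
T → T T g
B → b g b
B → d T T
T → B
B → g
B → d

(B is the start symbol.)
{ [B → . b B d], [B → . b g b], [B → . d T T], [B → . d], [B → . g], [B' → . B] }

First, augment the grammar with B' → B
I₀ = CLOSURE({ [B' → . B] }):
  [B' → . B] has the dot before B: add [B → . b B d], [B → . b g b], [B → . d T T], [B → . g], [B → . d]
No further items can be added.

I₀ = { [B → . b B d], [B → . b g b], [B → . d T T], [B → . d], [B → . g], [B' → . B] }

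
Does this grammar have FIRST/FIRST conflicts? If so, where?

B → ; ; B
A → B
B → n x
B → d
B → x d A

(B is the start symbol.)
No FIRST/FIRST conflicts.

Productions for B:
  B → ; ; B: FIRST = { ';' }
  B → n x: FIRST = { 'n' }
  B → d: FIRST = { 'd' }
  B → x d A: FIRST = { 'x' }
A has only one production, so no FIRST/FIRST conflict is possible there.

All alternatives of each non-terminal have pairwise disjoint FIRST sets.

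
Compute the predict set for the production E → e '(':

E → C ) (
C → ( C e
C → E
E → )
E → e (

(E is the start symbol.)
{ 'e' }

PREDICT(E → e '(') = (FIRST(RHS) \ {ε}) ∪ (FOLLOW(E) if ε ∈ FIRST(RHS), i.e. RHS ⇒* ε)
FIRST(e '(') = { 'e' }
ε ∉ FIRST(e '('), so FOLLOW(E) is not added.
PREDICT(E → e '(') = { 'e' }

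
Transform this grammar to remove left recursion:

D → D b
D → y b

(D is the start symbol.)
D is directly left-recursive. The standard transformation for
  A → A α₁ | ... | A α_m | β₁ | ... | β_n
is
  A  → β₁ A' | ... | β_n A'
  A' → α₁ A' | ... | α_m A' | ε

D → y b becomes D → y b D'
D → D b becomes D' → b D'
Add D' → ε

Resulting grammar:
D → y b D'
D' → b D'
D' → ε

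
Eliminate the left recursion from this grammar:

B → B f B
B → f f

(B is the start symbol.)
B is directly left-recursive. The standard transformation for
  A → A α₁ | ... | A α_m | β₁ | ... | β_n
is
  A  → β₁ A' | ... | β_n A'
  A' → α₁ A' | ... | α_m A' | ε

B → f f becomes B → f f B'
B → B f B becomes B' → f B B'
Add B' → ε

Resulting grammar:
B → f f B'
B' → f B B'
B' → ε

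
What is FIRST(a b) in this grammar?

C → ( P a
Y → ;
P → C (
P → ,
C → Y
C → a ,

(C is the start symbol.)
{ 'a' }

To compute FIRST(a b), process the symbols left to right:
Symbol a is a terminal. Add 'a' and stop.
FIRST(a b) = { 'a' }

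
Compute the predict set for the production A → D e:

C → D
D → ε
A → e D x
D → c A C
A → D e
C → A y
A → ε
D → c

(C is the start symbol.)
PREDICT(A → D e) = (FIRST(RHS) \ {ε}) ∪ (FOLLOW(A) if ε ∈ FIRST(RHS), i.e. RHS ⇒* ε)
FIRST(D) = { 'c', ε }
FIRST(D e) = { 'c', 'e' }
ε ∉ FIRST(D e), so FOLLOW(A) is not added.
PREDICT(A → D e) = { 'c', 'e' }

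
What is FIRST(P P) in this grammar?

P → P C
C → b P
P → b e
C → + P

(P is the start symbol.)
{ 'b' }

FIRST sets of the non-terminals involved (from the grammar, by fixed-point iteration):
  FIRST(P) = { 'b' }

To compute FIRST(P P), process the symbols left to right:
Symbol P is a non-terminal. Add FIRST(P) \ {ε} = { 'b' }
P is not nullable (ε ∉ FIRST(P)), so stop here.
FIRST(P P) = { 'b' }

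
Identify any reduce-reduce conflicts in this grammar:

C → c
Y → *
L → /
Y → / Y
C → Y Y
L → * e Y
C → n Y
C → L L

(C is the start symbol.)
No reduce-reduce conflicts

Augment with C' → C and build the canonical LR(0) collection (I0 = CLOSURE({[C' → . C]}), then GOTO on every symbol after a dot until no new states appear). It has 18 states:
  I0: { [C → . L L], [C → . Y Y], [C → . c], [C → . n Y], [C' → . C], [L → . * e Y], [L → . /], [Y → . *], [Y → . / Y] }  — shift
  I1: { [L → * . e Y], [Y → * .] }  — shift, reduce
  I2: { [L → / .], [Y → . *], [Y → . / Y], [Y → / . Y] }  — shift, reduce
  I3: { [C' → C .] }  — accept
  I4: { [C → L . L], [L → . * e Y], [L → . /] }  — shift
  I5: { [C → Y . Y], [Y → . *], [Y → . / Y] }  — shift
  I6: { [C → c .] }  — reduce
  I7: { [C → n . Y], [Y → . *], [Y → . / Y] }  — shift
  I8: { [Y → * .] }  — reduce
  I9: { [Y → . *], [Y → . / Y], [Y → / . Y] }  — shift
  I10: { [C → n Y .] }  — reduce
  I11: { [Y → / Y .] }  — reduce
  I12: { [C → Y Y .] }  — reduce
  I13: { [L → * . e Y] }  — shift
  I14: { [L → / .] }  — reduce
  I15: { [C → L L .] }  — reduce
  I16: { [L → * e . Y], [Y → . *], [Y → . / Y] }  — shift
  I17: { [L → * e Y .] }  — reduce

No state contains more than one complete item.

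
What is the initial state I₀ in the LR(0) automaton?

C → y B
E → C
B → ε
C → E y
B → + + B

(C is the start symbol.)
First, augment the grammar with C' → C
I₀ = CLOSURE({ [C' → . C] }):
  [C' → . C] has the dot before C: add [C → . y B], [C → . E y]
  [C → . E y] has the dot before E: add [E → . C]
No further items can be added.

I₀ = { [C → . E y], [C → . y B], [C' → . C], [E → . C] }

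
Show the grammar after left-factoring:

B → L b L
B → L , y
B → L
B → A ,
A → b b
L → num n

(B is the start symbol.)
Left-factoring transforms A → αβ₁ | αβ₂ into A → αA' and A' → β₁ | β₂
(α is the longest common prefix among the alternatives). Repeat until
no nonterminal has two alternatives with a common prefix.

Round 1: B has alternatives sharing prefix 'L'. Introduce B': B → L B'
  Add: B' → b L
  Add: B' → , y
  Add: B' → ε

No remaining common prefixes — done.

Resulting grammar:
B → L B'
B' → b L
B' → , y
B' → ε
B → A ,
A → b b
L → num n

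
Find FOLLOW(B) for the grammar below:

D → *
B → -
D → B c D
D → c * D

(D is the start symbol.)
To compute FOLLOW(B), find every occurrence of B on a right-hand side N → α B β: add FIRST(β) \ {ε}, and if β is empty or nullable also add FOLLOW(N). Iterate to a fixed point.

In D → B c D: B is followed by c D, add FIRST(c D) \ {ε} = { 'c' }

Taking the union: FOLLOW(B) = { 'c' }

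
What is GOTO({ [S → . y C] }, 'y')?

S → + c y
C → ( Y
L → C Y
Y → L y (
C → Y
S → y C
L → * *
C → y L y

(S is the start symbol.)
GOTO(I, 'y') = CLOSURE({ [A → αX.β] : [A → α.Xβ] ∈ I, X = 'y' })

Items with dot before 'y', with the dot advanced:
  [S → . y C] → [S → y . C]
Closure of the advanced items:
  [S → y . C] has the dot before C: add [C → . ( Y], [C → . Y], [C → . y L y]
  [C → . Y] has the dot before Y: add [Y → . L y (]
  [Y → . L y (] has the dot before L: add [L → . C Y], [L → . * *]

GOTO = { [C → . ( Y], [C → . Y], [C → . y L y], [L → . * *], [L → . C Y], [S → y . C], [Y → . L y (] }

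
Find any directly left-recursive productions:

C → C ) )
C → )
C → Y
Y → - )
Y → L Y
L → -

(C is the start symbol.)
Yes, C is left-recursive

C → C ) ): LEFT RECURSIVE (starts with C)
C → ): starts with ')'
C → Y: starts with Y
Y → - ): starts with '-'
Y → L Y: starts with L
L → -: starts with '-'

The grammar has direct left recursion on: C.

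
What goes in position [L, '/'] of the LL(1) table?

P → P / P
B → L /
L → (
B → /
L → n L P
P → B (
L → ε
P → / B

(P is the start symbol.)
L → ε

To find M[L, '/'], we find productions for L where '/' is in the predict set (PREDICT(N → α) = (FIRST(α) \ {ε}) ∪ (FOLLOW(N) if α ⇒* ε)).

Relevant sets:
  FOLLOW(L) = { '(', '/', 'n' }

L → (: PREDICT = { '(' }
L → n L P: PREDICT = { 'n' }
L → ε: PREDICT = { '(', '/', 'n' }
  '/' is in predict set, so this production goes in M[L, '/']

M[L, '/'] = L → ε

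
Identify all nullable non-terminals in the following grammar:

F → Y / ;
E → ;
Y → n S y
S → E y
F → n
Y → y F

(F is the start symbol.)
There are no ε-productions, so no non-terminal can derive ε.
No non-terminals are nullable.

Answer: None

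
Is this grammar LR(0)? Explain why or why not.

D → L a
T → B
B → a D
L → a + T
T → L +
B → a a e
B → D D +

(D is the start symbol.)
A grammar is LR(0) if no state in the canonical LR(0) collection has:
  - both a shift item (dot before a terminal) and a complete item (shift-reduce conflict), or
  - two or more complete items (reduce-reduce conflict; the accept item [D' → D .] counts as a complete item here).

Augment with D' → D and build the canonical LR(0) collection (I0 = CLOSURE({[D' → . D]}), then GOTO on every symbol after a dot until no new states appear). It has 17 states:
  I0: { [D → . L a], [D' → . D], [L → . a + T] }  — shift
  I1: { [D' → D .] }  — accept
  I2: { [D → L . a] }  — shift
  I3: { [L → a . + T] }  — shift
  I4: { [B → . D D +], [B → . a D], [B → . a a e], [D → . L a], [L → . a + T], [L → a + . T], [T → . B], [T → . L +] }  — shift
  I5: { [T → B .] }  — reduce
  I6: { [B → D . D +], [D → . L a], [L → . a + T] }  — shift
  I7: { [D → L . a], [T → L . +] }  — shift
  I8: { [L → a + T .] }  — reduce
  I9: { [B → a . D], [B → a . a e], [D → . L a], [L → . a + T], [L → a . + T] }  — shift
  I10: { [B → a D .] }  — reduce
  I11: { [B → a a . e], [L → a . + T] }  — shift
  I12: { [B → a a e .] }  — reduce
  I13: { [T → L + .] }  — reduce
  I14: { [D → L a .] }  — reduce
  I15: { [B → D D . +] }  — shift
  I16: { [B → D D + .] }  — reduce

Every state is either a pure shift/goto state or contains exactly one complete item and nothing to shift — no conflicts. The grammar is LR(0).

Answer: Yes, the grammar is LR(0)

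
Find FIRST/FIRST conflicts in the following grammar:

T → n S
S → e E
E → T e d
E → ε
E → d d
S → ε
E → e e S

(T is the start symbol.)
FIRST sets of the non-terminals at (or reachable through a nullable prefix from) the front of some alternative:
  FIRST(T) = { 'n' }

Productions for S:
  S → e E: FIRST = { 'e' }
  S → ε: FIRST = { ε }
Productions for E:
  E → T e d: FIRST = { 'n' }
  E → ε: FIRST = { ε }
  E → d d: FIRST = { 'd' }
  E → e e S: FIRST = { 'e' }
T has only one production, so no FIRST/FIRST conflict is possible there.

All alternatives of each non-terminal have pairwise disjoint FIRST sets.

Answer: No FIRST/FIRST conflicts.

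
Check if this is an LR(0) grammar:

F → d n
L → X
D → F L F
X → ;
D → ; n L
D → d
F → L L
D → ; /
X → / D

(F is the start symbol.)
Augment with F' → F and build the canonical LR(0) collection (I0 = CLOSURE({[F' → . F]}), then GOTO on every symbol after a dot until no new states appear). It has 18 states:
  I0: { [F → . L L], [F → . d n], [F' → . F], [L → . X], [X → . / D], [X → . ;] }  — shift
  I1: { [D → . ; /], [D → . ; n L], [D → . F L F], [D → . d], [F → . L L], [F → . d n], [L → . X], [X → . / D], [X → . ;], [X → / . D] }  — shift
  I2: { [X → ; .] }  — reduce
  I3: { [F' → F .] }  — accept
  I4: { [F → L . L], [L → . X], [X → . / D], [X → . ;] }  — shift
  I5: { [L → X .] }  — reduce
  I6: { [F → d . n] }  — shift
  I7: { [F → d n .] }  — reduce
  I8: { [F → L L .] }  — reduce
  I9: { [D → ; . /], [D → ; . n L], [X → ; .] }  — shift, reduce
  I10: { [X → / D .] }  — reduce
  I11: { [D → F . L F], [L → . X], [X → . / D], [X → . ;] }  — shift
  I12: { [D → d .], [F → d . n] }  — shift, reduce
  I13: { [D → F L . F], [F → . L L], [F → . d n], [L → . X], [X → . / D], [X → . ;] }  — shift
  I14: { [D → F L F .] }  — reduce
  I15: { [D → ; / .] }  — reduce
  I16: { [D → ; n . L], [L → . X], [X → . / D], [X → . ;] }  — shift
  I17: { [D → ; n L .] }  — reduce

Conflict in state I9:
  Shift-reduce conflict between [X → ; .] and [D → ; . /]
So the grammar is NOT LR(0).

Answer: No. Shift-reduce conflict between [X → ; .] and [D → ; . /]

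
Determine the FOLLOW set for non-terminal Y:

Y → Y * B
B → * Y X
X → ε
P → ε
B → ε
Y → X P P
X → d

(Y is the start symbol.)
Y is the start symbol, so $ ∈ FOLLOW(Y).
In Y → Y * B: Y is followed by '*' B, add FIRST('*' B) \ {ε} = { '*' }
In B → * Y X: Y is followed by X, add FIRST(X) \ {ε} = { 'd' }
  X is nullable, so also add FOLLOW(B)

The FOLLOW sets referred to above (computed the same way, to a fixed point):
  FOLLOW(B) = { $, '*', 'd' }

Taking the union: FOLLOW(Y) = { $, '*', 'd' }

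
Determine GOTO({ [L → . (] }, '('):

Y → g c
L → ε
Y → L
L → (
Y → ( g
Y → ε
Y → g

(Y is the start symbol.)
GOTO(I, '(') = CLOSURE({ [A → αX.β] : [A → α.Xβ] ∈ I, X = '(' })

Items with dot before '(', with the dot advanced:
  [L → . (] → [L → ( .]
Closure adds nothing (no advanced item has the dot before a non-terminal).

GOTO = { [L → ( .] }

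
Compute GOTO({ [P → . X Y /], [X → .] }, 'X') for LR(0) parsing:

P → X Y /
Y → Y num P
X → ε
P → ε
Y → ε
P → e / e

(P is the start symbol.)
GOTO(I, 'X') = CLOSURE({ [A → αX.β] : [A → α.Xβ] ∈ I, X = 'X' })

Items with dot before 'X', with the dot advanced:
  [P → . X Y /] → [P → X . Y /]
Closure of the advanced items:
  [P → X . Y /] has the dot before Y: add [Y → . Y num P], [Y → .]

GOTO = { [P → X . Y /], [Y → . Y num P], [Y → .] }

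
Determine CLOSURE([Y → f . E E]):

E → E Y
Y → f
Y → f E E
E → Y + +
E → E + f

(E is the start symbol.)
To compute CLOSURE, for each item [A → α.Bβ] where B is a non-terminal, add [B → .γ] for all productions B → γ; repeat for the newly added items until nothing changes.

Start with: [Y → f . E E]
  [Y → f . E E] has the dot before E: add [E → . E Y], [E → . Y + +], [E → . E + f]
  [E → . Y + +] has the dot before Y: add [Y → . f], [Y → . f E E]
No further items can be added.

CLOSURE = { [E → . E + f], [E → . E Y], [E → . Y + +], [Y → . f E E], [Y → . f], [Y → f . E E] }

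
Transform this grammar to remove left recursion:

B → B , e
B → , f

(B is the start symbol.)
B → , f B'
B' → , e B'
B' → ε

B is directly left-recursive. The standard transformation for
  A → A α₁ | ... | A α_m | β₁ | ... | β_n
is
  A  → β₁ A' | ... | β_n A'
  A' → α₁ A' | ... | α_m A' | ε

B → , f becomes B → , f B'
B → B , e becomes B' → , e B'
Add B' → ε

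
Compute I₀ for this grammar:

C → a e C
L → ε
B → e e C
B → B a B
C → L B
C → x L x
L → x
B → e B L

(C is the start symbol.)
{ [C → . L B], [C → . a e C], [C → . x L x], [C' → . C], [L → . x], [L → .] }

First, augment the grammar with C' → C
I₀ = CLOSURE({ [C' → . C] }):
  [C' → . C] has the dot before C: add [C → . a e C], [C → . L B], [C → . x L x]
  [C → . L B] has the dot before L: add [L → .], [L → . x]
No further items can be added.

I₀ = { [C → . L B], [C → . a e C], [C → . x L x], [C' → . C], [L → . x], [L → .] }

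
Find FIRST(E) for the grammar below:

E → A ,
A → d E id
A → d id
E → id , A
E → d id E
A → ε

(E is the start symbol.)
{ ',', 'd', 'id' }

FIRST sets of the other non-terminals involved (by the same procedure, iterated to a fixed point):
  FIRST(A) = { 'd', ε }

From E → A ,:
  - A is a non-terminal: add FIRST(A) \ {ε} = { 'd' }
    A is nullable, so continue to the next symbol
  - ',' is a terminal: add ',' and stop
From E → id , A:
  - id is a terminal: add 'id' and stop
From E → d id E:
  - d is a terminal: add 'd' and stop

Collecting: FIRST(E) = { ',', 'd', 'id' }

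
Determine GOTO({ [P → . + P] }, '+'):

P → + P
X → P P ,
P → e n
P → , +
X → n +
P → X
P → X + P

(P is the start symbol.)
{ [P → + . P], [P → . + P], [P → . , +], [P → . X + P], [P → . X], [P → . e n], [X → . P P ,], [X → . n +] }

GOTO(I, '+') = CLOSURE({ [A → αX.β] : [A → α.Xβ] ∈ I, X = '+' })

Items with dot before '+', with the dot advanced:
  [P → . + P] → [P → + . P]
Closure of the advanced items:
  [P → + . P] has the dot before P: add [P → . + P], [P → . e n], [P → . , +], [P → . X], [P → . X + P]
  [P → . X] has the dot before X: add [X → . P P ,], [X → . n +]

GOTO = { [P → + . P], [P → . + P], [P → . , +], [P → . X + P], [P → . X], [P → . e n], [X → . P P ,], [X → . n +] }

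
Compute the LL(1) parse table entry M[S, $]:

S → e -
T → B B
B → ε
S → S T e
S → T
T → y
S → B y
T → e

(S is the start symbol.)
S → T

To find M[S, $], we find productions for S where $ is in the predict set (PREDICT(N → α) = (FIRST(α) \ {ε}) ∪ (FOLLOW(N) if α ⇒* ε)).

Relevant sets:
  FIRST(S) = { 'e', 'y', ε }
  FIRST(T) = { 'e', 'y', ε }
  FIRST(B) = { ε }
  FOLLOW(S) = { $, 'e', 'y' }

S → e -: PREDICT = { 'e' }
S → S T e: PREDICT = { 'e', 'y' }
S → T: PREDICT = { $, 'e', 'y' }
  $ is in predict set, so this production goes in M[S, $]
S → B y: PREDICT = { 'y' }

M[S, $] = S → T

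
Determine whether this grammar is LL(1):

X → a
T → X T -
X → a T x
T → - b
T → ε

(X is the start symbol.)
A grammar is LL(1) if for each non-terminal N with multiple productions, the predict sets of those productions are pairwise disjoint, where PREDICT(N → α) = (FIRST(α) \ {ε}) ∪ (FOLLOW(N) if α ⇒* ε).

Relevant sets:
  FIRST(X) = { 'a' }
  FOLLOW(T) = { '-', 'x' }

For X:
  PREDICT(X → a) = { 'a' }
  PREDICT(X → a T x) = { 'a' }
For T:
  PREDICT(T → X T '-') = { 'a' }
  PREDICT(T → '-' b) = { '-' }
  PREDICT(T → ε) = { '-', 'x' }

Conflict found: Predict set conflict for X: { 'a' }
The grammar is NOT LL(1).

Answer: No. Predict set conflict for X: { 'a' }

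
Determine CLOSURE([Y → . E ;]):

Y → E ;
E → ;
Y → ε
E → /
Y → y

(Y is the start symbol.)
{ [E → . /], [E → . ;], [Y → . E ;] }

Start with: [Y → . E ;]
  [Y → . E ;] has the dot before E: add [E → . ;], [E → . /]
No further items can be added.

CLOSURE = { [E → . /], [E → . ;], [Y → . E ;] }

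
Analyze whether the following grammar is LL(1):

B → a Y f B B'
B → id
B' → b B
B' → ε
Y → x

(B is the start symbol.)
No. Predict set conflict for B': { 'b' }

Relevant sets:
  FOLLOW(B') = { $, 'b' }

For B:
  PREDICT(B → a Y f B B') = { 'a' }
  PREDICT(B → id) = { 'id' }
For B':
  PREDICT(B' → b B) = { 'b' }
  PREDICT(B' → ε) = { $, 'b' }
Y has a single production, so nothing to check there.

Conflict found: Predict set conflict for B': { 'b' }
The grammar is NOT LL(1).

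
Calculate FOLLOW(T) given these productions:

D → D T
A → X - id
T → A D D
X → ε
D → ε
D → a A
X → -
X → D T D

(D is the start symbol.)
To compute FOLLOW(T), find every occurrence of T on a right-hand side N → α T β: add FIRST(β) \ {ε}, and if β is empty or nullable also add FOLLOW(N). Iterate to a fixed point.

In D → D T: T is at the end, add FOLLOW(D)
In X → D T D: T is followed by D, add FIRST(D) \ {ε} = { '-', 'a' }
  D is nullable, so also add FOLLOW(X)

The FOLLOW sets referred to above (computed the same way, to a fixed point):
  FOLLOW(D) = { $, '-', 'a' }
  FOLLOW(X) = { '-' }

Taking the union: FOLLOW(T) = { $, '-', 'a' }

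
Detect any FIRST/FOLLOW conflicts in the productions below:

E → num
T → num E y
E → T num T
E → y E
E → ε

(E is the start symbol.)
A FIRST/FOLLOW conflict occurs when a non-terminal N has a nullable alternative N → β (β ⇒* ε) and another alternative N → α with FIRST(α) ∩ FOLLOW(N) ≠ ∅: on such a lookahead the parser cannot decide between expanding α and letting N vanish via β.

Nullable non-terminals: E.
FIRST sets used below: FIRST(T) = { 'num' }

E: nullable alternative(s) E → ε; FOLLOW(E) = { $, 'y' }
  E → num: FIRST \ {ε} = { 'num' } — disjoint from FOLLOW(E)
  E → T num T: FIRST \ {ε} = { 'num' } — disjoint from FOLLOW(E)
  E → y E: FIRST \ {ε} = { 'y' } — overlaps FOLLOW(E) on { 'y' }: CONFLICT
  E → ε: FIRST \ {ε} = { } — this is the only nullable alternative, skip

T has no nullable alternative, so no FIRST/FOLLOW check is needed there.

So the grammar has 1 FIRST/FOLLOW conflict (marked CONFLICT above).

Answer: Yes. E → y E with FOLLOW(E) on { 'y' }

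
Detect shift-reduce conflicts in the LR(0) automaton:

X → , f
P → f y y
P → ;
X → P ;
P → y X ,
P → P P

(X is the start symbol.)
A shift-reduce conflict occurs when an LR(0) state has both:
  - a complete (reduce) item [A → α .] (dot at the end), and
  - a shift item [B → β . c γ] (dot before a terminal).

Augment with X' → X and build the canonical LR(0) collection (I0 = CLOSURE({[X' → . X]}), then GOTO on every symbol after a dot until no new states appear). It has 14 states:
  I0: { [P → . ;], [P → . P P], [P → . f y y], [P → . y X ,], [X → . , f], [X → . P ;], [X' → . X] }  — shift
  I1: { [X → , . f] }  — shift
  I2: { [P → ; .] }  — reduce
  I3: { [P → . ;], [P → . P P], [P → . f y y], [P → . y X ,], [P → P . P], [X → P . ;] }  — shift
  I4: { [X' → X .] }  — accept
  I5: { [P → f . y y] }  — shift
  I6: { [P → . ;], [P → . P P], [P → . f y y], [P → . y X ,], [P → y . X ,], [X → . , f], [X → . P ;] }  — shift
  I7: { [P → y X . ,] }  — shift
  I8: { [P → y X , .] }  — reduce
  I9: { [P → f y . y] }  — shift
  I10: { [P → f y y .] }  — reduce
  I11: { [P → ; .], [X → P ; .] }  — 2 reduces
  I12: { [P → . ;], [P → . P P], [P → . f y y], [P → . y X ,], [P → P . P], [P → P P .] }  — shift, reduce
  I13: { [X → , f .] }  — reduce

I12 contains reduce item [P → P P .] and shift items [P → . ;], [P → . f y y], [P → . y X ,] — shift-reduce conflict.

Answer: Yes — I12: [P → P P .] vs [P → . ;]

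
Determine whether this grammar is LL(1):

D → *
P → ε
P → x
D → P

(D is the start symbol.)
Yes, the grammar is LL(1).

Relevant sets:
  FIRST(P) = { 'x', ε }
  FOLLOW(D) = { $ }
  FOLLOW(P) = { $ }

For D:
  PREDICT(D → '*') = { '*' }
  PREDICT(D → P) = { $, 'x' }
For P:
  PREDICT(P → ε) = { $ }
  PREDICT(P → x) = { 'x' }

All predict sets are disjoint. The grammar IS LL(1).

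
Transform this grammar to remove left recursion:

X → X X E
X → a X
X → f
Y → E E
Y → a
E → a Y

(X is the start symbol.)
X → a X X'
X → f X'
X' → X E X'
X' → ε
Y → E E
Y → a
E → a Y

X is directly left-recursive. The standard transformation for
  A → A α₁ | ... | A α_m | β₁ | ... | β_n
is
  A  → β₁ A' | ... | β_n A'
  A' → α₁ A' | ... | α_m A' | ε

X → a X becomes X → a X X'
X → f becomes X → f X'
X → X X E becomes X' → X E X'
Add X' → ε

Productions for other non-terminals are unchanged:
  Y → E E
  Y → a
  E → a Y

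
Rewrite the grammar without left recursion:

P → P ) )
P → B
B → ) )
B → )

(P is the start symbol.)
P → B P'
P' → ) ) P'
P' → ε
B → ) )
B → )

P is directly left-recursive. The standard transformation for
  A → A α₁ | ... | A α_m | β₁ | ... | β_n
is
  A  → β₁ A' | ... | β_n A'
  A' → α₁ A' | ... | α_m A' | ε

P → B becomes P → B P'
P → P ) ) becomes P' → ) ) P'
Add P' → ε

Productions for other non-terminals are unchanged:
  B → ) )
  B → )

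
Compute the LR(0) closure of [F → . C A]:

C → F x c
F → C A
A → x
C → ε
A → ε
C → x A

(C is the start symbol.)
To compute CLOSURE, for each item [A → α.Bβ] where B is a non-terminal, add [B → .γ] for all productions B → γ; repeat for the newly added items until nothing changes.

Start with: [F → . C A]
  [F → . C A] has the dot before C: add [C → . F x c], [C → .], [C → . x A]
  [C → . F x c] has the dot before F: all F-items already present
No further items can be added.

CLOSURE = { [C → . F x c], [C → . x A], [C → .], [F → . C A] }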